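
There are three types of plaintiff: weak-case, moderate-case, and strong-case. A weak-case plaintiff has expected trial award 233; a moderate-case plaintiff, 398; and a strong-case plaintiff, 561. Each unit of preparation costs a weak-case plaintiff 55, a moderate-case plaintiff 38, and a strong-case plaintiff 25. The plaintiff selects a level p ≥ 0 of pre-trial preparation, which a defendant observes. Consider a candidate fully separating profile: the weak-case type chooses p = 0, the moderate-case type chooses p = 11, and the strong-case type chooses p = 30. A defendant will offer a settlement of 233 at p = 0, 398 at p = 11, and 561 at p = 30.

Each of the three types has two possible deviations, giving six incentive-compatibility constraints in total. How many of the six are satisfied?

Weak-case (own payoff 233): to p=11 gives 398 − 55×11 = -207 → no gain ✓; to p=30 gives 561 − 55×30 = -1089 → no gain ✓.
Strong-case (own payoff 561 − 25×30 = -189): to p=0 gives 233 → profitable ✗; to p=11 gives 398 − 25×11 = 123 → profitable ✗.
Moderate-case (own payoff 398 − 38×11 = -20): to p=0 gives 233 → profitable ✗; to p=30 gives 561 − 38×30 = -579 → no gain ✓.
3 of the 6 constraints hold; not an equilibrium.

3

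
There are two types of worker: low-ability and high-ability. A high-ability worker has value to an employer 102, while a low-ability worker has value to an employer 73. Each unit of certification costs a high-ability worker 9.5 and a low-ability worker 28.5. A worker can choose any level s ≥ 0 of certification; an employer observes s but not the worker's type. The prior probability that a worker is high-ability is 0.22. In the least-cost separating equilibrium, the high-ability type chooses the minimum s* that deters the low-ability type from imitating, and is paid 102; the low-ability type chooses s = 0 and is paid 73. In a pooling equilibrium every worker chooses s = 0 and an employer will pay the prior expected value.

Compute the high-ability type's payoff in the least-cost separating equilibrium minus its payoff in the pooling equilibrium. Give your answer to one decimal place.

Least-cost separating signal: s* solves 73 = 102 − 28.5·s*, so s* = (102 − 73)/28.5 ≈ 1.0175.
High-ability type's separating payoff: 102 − 9.5 × s* = 102 − 9.5 × (102 − 73)/28.5 = 102 − 275.5/28.5 ≈ 92.333.
Pooling payoff: 0.22 × 102 + 0.78 × 73 = 79.38.
Difference: 92.333 − 79.38 = 12.953, i.e. 13.0 to one decimal place.
The high-ability type prefers to separate.

13.0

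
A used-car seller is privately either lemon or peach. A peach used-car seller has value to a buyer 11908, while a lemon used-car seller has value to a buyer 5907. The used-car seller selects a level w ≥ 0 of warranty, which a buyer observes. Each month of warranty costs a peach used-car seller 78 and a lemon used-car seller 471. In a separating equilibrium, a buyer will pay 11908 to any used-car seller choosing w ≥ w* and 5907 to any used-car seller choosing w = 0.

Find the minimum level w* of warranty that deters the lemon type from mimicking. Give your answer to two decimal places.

A lemon used-car seller choosing w = 0 receives 5907.
Imitating at w* instead would pay 11908 at cost 471·w*, netting 11908 − 471·w*.
Indifference: 5907 = 11908 − 471·w*, so w* = (11908 − 5907) / 471 ≈ 12.74.
At w* the lemon type's incentive constraint just binds; the peach type strictly prefers w* since its per-unit cost is lower.

12.74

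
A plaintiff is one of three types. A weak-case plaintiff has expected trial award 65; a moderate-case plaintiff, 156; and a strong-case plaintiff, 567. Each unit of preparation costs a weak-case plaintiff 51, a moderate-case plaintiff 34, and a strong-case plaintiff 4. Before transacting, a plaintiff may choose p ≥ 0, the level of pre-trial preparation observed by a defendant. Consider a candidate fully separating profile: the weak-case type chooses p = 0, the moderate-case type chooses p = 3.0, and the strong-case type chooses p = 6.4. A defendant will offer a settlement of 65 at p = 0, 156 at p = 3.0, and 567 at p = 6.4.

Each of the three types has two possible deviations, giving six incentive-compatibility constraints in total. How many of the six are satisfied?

3

Strong-case (own payoff 567 − 4×6.4 = 541.4): to p=0 gives 65 → no gain ✓; to p=3.0 gives 156 − 4×3.0 = 144 → no gain ✓.
Moderate-case (own payoff 156 − 34×3.0 = 54): to p=0 gives 65 → profitable ✗; to p=6.4 gives 567 − 34×6.4 = 349.4 → profitable ✗.
Weak-case (own payoff 65): to p=3.0 gives 156 − 51×3.0 = 3 → no gain ✓; to p=6.4 gives 567 − 51×6.4 = 240.6 → profitable ✗.
3 of the 6 constraints hold; not an equilibrium.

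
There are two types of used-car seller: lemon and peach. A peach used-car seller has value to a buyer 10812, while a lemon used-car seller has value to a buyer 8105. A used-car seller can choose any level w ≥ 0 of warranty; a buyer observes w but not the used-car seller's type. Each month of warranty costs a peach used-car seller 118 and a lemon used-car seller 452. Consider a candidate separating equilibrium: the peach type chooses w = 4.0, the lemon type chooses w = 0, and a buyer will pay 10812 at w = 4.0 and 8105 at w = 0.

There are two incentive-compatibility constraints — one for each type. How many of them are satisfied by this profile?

Peach type: signal → 10812 − 118 × 4.0 = 10340; deviate to 0 → 8105. IC holds (10340 ≥ 8105).
Lemon type: stay at 0 → 8105; mimic → 10812 − 452 × 4.0 = 9004. IC fails (8105 < 9004).
1 of 2 constraints hold, so this profile is not an equilibrium.

1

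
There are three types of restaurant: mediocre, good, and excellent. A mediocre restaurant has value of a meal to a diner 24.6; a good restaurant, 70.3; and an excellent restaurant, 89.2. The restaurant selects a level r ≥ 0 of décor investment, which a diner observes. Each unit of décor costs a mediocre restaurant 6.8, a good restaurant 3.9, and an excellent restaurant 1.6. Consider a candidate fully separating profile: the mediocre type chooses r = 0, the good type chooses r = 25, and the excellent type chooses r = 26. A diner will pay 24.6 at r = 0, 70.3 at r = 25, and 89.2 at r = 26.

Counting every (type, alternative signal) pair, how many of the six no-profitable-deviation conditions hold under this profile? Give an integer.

Excellent (own payoff 89.2 − 1.6×26 = 47.6): to r=0 gives 24.6 → no gain ✓; to r=25 gives 70.3 − 1.6×25 = 30.3 → no gain ✓.
Mediocre (own payoff 24.6): to r=25 gives 70.3 − 6.8×25 = -99.7 → no gain ✓; to r=26 gives 89.2 − 6.8×26 = -87.6 → no gain ✓.
Good (own payoff 70.3 − 3.9×25 = -27.2): to r=0 gives 24.6 → profitable ✗; to r=26 gives 89.2 − 3.9×26 = -12.2 → profitable ✗.
4 of the 6 constraints hold; not an equilibrium.

4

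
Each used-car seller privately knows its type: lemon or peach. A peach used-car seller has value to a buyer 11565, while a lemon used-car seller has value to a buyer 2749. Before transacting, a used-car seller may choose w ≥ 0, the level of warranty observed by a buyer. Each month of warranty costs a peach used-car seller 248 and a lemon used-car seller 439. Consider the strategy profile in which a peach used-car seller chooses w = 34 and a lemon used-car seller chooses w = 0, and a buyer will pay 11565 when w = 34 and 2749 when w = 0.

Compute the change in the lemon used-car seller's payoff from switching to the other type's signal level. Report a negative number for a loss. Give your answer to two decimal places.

Playing w = 0 the lemon used-car seller receives 2749.
Deviating to w = 34 brings payment 11565 at cost 439 × 34 = 14926, netting -3361.
Gain from deviating: -3361 − 2749 = -6110.00.
The gain is negative, so the lemon type's incentive-compatibility constraint is satisfied.

-6110.00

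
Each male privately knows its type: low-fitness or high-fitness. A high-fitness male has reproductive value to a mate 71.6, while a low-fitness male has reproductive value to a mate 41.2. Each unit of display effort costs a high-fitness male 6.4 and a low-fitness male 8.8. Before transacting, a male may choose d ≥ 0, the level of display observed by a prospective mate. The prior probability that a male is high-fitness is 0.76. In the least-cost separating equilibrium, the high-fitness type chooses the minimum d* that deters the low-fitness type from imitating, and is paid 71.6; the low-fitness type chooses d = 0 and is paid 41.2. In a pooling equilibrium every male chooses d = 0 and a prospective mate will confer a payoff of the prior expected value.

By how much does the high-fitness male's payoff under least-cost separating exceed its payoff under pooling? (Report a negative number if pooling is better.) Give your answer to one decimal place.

-14.8

Least-cost separating signal: d* solves 41.2 = 71.6 − 8.8·d*, so d* = (71.6 − 41.2)/8.8 ≈ 3.4545.
High-fitness type's separating payoff: 71.6 − 6.4 × d* = 71.6 − 6.4 × (71.6 − 41.2)/8.8 = 71.6 − 194.56/8.8 ≈ 49.491.
Pooling payoff: 0.76 × 71.6 + 0.24 × 41.2 = 64.304.
Difference: 49.491 − 64.304 = -14.813, i.e. -14.8 to one decimal place.
The high-fitness type would prefer the pooling outcome.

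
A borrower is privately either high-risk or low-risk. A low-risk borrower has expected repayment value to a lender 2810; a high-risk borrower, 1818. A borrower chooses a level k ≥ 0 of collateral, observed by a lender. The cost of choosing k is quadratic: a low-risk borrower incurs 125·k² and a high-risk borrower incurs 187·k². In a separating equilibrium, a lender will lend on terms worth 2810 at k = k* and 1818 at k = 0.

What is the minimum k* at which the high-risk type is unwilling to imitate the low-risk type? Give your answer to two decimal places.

The high-risk type at k = 0 receives 1818; imitating at k* yields 2810 − 187·k*².
Indifference: 1818 = 2810 − 187·k*², so k*² = (2810 − 1818) / 187 ≈ 5.3048.
k* = √5.3048 ≈ 2.30.

2.30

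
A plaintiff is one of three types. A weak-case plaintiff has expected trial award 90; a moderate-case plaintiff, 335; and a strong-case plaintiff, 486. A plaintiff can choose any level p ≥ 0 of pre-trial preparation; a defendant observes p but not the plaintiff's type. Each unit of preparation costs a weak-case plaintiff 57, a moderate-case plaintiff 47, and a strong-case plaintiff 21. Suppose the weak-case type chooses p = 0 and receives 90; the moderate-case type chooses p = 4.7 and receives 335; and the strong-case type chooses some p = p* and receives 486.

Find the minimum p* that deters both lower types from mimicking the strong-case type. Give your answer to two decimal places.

Moderate-case type (on-path payoff 335 − 47×4.7 = 114.1) won't mimic when 114.1 ≥ 486 − 47·p*, i.e. p* ≥ 7.91.
Weak-case type (on-path payoff 90) won't mimic when 90 ≥ 486 − 57·p*, i.e. p* ≥ 6.95.
Both must hold, so p* = max(6.95, 7.91) = 7.91. The moderate-case type's constraint binds.

7.91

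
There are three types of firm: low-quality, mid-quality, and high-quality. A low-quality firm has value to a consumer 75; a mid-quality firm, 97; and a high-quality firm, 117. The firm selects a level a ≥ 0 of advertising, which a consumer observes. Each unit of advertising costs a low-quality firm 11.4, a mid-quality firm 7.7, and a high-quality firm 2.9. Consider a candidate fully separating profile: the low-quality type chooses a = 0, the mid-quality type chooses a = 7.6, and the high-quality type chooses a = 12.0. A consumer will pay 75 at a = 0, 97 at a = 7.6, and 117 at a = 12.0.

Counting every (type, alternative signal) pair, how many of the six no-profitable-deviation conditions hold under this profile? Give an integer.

High-quality (own payoff 117 − 2.9×12.0 = 82.2): to a=0 gives 75 → no gain ✓; to a=7.6 gives 97 − 2.9×7.6 = 74.96 → no gain ✓.
Low-quality (own payoff 75): to a=7.6 gives 97 − 11.4×7.6 = 10.36 → no gain ✓; to a=12.0 gives 117 − 11.4×12.0 = -19.8 → no gain ✓.
Mid-quality (own payoff 97 − 7.7×7.6 = 38.48): to a=0 gives 75 → profitable ✗; to a=12.0 gives 117 − 7.7×12.0 = 24.6 → no gain ✓.
5 of the 6 constraints hold; not an equilibrium.

5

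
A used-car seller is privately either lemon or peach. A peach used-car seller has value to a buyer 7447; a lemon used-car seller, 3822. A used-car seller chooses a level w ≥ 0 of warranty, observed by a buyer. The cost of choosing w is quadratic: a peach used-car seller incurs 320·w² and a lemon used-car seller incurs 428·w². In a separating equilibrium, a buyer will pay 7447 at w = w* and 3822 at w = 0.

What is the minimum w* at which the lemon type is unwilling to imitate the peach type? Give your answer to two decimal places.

The lemon type at w = 0 receives 3822; imitating at w* yields 7447 − 428·w*².
Indifference: 3822 = 7447 − 428·w*², so w*² = (7447 − 3822) / 428 ≈ 8.4696.
w* = √8.4696 ≈ 2.91.

2.91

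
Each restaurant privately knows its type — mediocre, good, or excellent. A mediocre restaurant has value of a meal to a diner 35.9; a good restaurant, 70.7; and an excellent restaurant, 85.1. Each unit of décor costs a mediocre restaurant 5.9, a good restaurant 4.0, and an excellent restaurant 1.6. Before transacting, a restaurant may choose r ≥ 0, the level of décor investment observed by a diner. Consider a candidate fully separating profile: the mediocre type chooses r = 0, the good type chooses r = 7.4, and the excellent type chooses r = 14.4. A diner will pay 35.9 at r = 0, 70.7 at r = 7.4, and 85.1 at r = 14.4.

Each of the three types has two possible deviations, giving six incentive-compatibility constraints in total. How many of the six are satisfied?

Mediocre (own payoff 35.9): to r=7.4 gives 70.7 − 5.9×7.4 = 27.04 → no gain ✓; to r=14.4 gives 85.1 − 5.9×14.4 = 0.14 → no gain ✓.
Good (own payoff 70.7 − 4.0×7.4 = 41.1): to r=0 gives 35.9 → no gain ✓; to r=14.4 gives 85.1 − 4.0×14.4 = 27.5 → no gain ✓.
Excellent (own payoff 85.1 − 1.6×14.4 = 62.06): to r=0 gives 35.9 → no gain ✓; to r=7.4 gives 70.7 − 1.6×7.4 = 58.86 → no gain ✓.
6 of the 6 constraints hold; this profile is a separating equilibrium.

6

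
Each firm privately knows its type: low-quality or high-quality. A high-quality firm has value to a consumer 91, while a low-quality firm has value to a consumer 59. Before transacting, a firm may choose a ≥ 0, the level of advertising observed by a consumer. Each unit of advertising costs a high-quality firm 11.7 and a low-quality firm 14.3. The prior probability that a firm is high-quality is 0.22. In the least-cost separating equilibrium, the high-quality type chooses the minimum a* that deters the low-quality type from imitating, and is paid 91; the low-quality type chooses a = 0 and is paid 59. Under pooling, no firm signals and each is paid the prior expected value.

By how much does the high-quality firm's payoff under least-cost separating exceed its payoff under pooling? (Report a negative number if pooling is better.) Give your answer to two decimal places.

-1.22

Least-cost separating signal: a* solves 59 = 91 − 14.3·a*, so a* = (91 − 59)/14.3 ≈ 2.2378.
High-quality type's separating payoff: 91 − 11.7 × a* = 91 − 11.7 × (91 − 59)/14.3 = 91 − 374.4/14.3 ≈ 64.8182.
Pooling payoff: 0.22 × 91 + 0.78 × 59 = 66.04.
Difference: 64.8182 − 66.04 = -1.2218, i.e. -1.22 to two decimal places.
The high-quality type would prefer the pooling outcome.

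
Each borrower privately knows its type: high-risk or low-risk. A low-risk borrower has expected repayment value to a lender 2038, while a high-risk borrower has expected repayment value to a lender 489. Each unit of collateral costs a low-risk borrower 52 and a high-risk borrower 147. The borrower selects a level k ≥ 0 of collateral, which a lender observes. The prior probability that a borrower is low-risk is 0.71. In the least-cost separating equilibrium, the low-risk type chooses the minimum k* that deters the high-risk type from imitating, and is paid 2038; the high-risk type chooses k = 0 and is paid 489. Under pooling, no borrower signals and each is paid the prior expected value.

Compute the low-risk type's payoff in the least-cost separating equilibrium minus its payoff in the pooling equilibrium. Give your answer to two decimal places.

Least-cost separating signal: k* solves 489 = 2038 − 147·k*, so k* = (2038 − 489)/147 ≈ 10.5374.
Low-risk type's separating payoff: 2038 − 52 × k* = 2038 − 52 × (2038 − 489)/147 = 2038 − 80548/147 ≈ 1490.0544.
Pooling payoff: 0.71 × 2038 + 0.29 × 489 = 1588.79.
Difference: 1490.0544 − 1588.79 = -98.7356, i.e. -98.74 to two decimal places.
The low-risk type would prefer the pooling outcome.

-98.74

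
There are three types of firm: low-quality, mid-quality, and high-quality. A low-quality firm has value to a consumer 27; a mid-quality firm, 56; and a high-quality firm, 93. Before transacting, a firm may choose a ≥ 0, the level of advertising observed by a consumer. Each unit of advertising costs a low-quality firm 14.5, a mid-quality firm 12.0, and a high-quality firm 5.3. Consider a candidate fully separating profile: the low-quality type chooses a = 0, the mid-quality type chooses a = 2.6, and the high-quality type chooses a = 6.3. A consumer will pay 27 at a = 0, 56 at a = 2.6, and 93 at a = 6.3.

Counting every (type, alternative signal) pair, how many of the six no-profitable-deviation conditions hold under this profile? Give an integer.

Mid-quality (own payoff 56 − 12.0×2.6 = 24.8): to a=0 gives 27 → profitable ✗; to a=6.3 gives 93 − 12.0×6.3 = 17.4 → no gain ✓.
Low-quality (own payoff 27): to a=2.6 gives 56 − 14.5×2.6 = 18.3 → no gain ✓; to a=6.3 gives 93 − 14.5×6.3 = 1.65 → no gain ✓.
High-quality (own payoff 93 − 5.3×6.3 = 59.61): to a=0 gives 27 → no gain ✓; to a=2.6 gives 56 − 5.3×2.6 = 42.22 → no gain ✓.
5 of the 6 constraints hold; not an equilibrium.

5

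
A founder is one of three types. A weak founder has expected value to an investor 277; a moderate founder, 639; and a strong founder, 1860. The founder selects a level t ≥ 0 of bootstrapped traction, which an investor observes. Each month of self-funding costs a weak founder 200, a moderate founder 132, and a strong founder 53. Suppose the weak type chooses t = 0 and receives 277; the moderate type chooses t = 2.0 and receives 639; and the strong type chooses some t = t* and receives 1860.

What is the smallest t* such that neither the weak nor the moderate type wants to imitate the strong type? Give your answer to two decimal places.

11.25

Weak type (on-path payoff 277) won't mimic when 277 ≥ 1860 − 200·t*, i.e. t* ≥ 7.92.
Moderate type (on-path payoff 639 − 132×2.0 = 375) won't mimic when 375 ≥ 1860 − 132·t*, i.e. t* ≥ 11.25.
Both must hold, so t* = max(7.92, 11.25) = 11.25. The moderate type's constraint binds.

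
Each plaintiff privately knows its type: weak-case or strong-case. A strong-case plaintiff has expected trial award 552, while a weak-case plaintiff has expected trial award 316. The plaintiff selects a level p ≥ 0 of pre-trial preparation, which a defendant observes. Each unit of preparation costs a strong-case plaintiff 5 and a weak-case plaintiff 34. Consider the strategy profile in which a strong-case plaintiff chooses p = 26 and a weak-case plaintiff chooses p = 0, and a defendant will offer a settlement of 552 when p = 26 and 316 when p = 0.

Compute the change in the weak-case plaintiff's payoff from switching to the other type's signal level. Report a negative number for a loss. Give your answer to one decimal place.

-648.0

Playing p = 0 the weak-case plaintiff receives 316.
Deviating to p = 26 brings payment 552 at cost 34 × 26 = 884, netting -332.
Gain from deviating: -332 − 316 = -648.0.
The gain is negative, so the weak-case type's incentive-compatibility constraint is satisfied.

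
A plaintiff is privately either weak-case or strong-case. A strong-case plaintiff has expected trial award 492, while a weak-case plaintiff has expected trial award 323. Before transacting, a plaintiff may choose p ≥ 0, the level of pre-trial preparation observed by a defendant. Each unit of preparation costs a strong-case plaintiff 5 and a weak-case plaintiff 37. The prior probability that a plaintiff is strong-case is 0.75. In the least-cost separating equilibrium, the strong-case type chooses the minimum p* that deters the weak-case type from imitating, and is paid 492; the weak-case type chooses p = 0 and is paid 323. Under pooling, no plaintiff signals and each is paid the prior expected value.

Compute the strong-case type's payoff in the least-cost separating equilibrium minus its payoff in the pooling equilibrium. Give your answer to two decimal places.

19.41

Least-cost separating signal: p* solves 323 = 492 − 37·p*, so p* = (492 − 323)/37 ≈ 4.5676.
Strong-case type's separating payoff: 492 − 5 × p* = 492 − 5 × (492 − 323)/37 = 492 − 845/37 ≈ 469.1622.
Pooling payoff: 0.75 × 492 + 0.25 × 323 = 449.75.
Difference: 469.1622 − 449.75 = 19.4122, i.e. 19.41 to two decimal places.
The strong-case type prefers to separate.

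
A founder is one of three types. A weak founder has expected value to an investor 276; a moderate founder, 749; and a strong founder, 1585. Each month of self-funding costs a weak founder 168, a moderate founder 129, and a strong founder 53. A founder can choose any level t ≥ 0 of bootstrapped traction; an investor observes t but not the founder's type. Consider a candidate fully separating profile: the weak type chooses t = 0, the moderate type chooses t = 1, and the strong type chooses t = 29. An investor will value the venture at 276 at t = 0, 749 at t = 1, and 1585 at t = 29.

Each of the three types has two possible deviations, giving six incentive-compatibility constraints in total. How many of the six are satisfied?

Strong (own payoff 1585 − 53×29 = 48): to t=0 gives 276 → profitable ✗; to t=1 gives 749 − 53×1 = 696 → profitable ✗.
Moderate (own payoff 749 − 129×1 = 620): to t=0 gives 276 → no gain ✓; to t=29 gives 1585 − 129×29 = -2156 → no gain ✓.
Weak (own payoff 276): to t=1 gives 749 − 168×1 = 581 → profitable ✗; to t=29 gives 1585 − 168×29 = -3287 → no gain ✓.
3 of the 6 constraints hold; not an equilibrium.

3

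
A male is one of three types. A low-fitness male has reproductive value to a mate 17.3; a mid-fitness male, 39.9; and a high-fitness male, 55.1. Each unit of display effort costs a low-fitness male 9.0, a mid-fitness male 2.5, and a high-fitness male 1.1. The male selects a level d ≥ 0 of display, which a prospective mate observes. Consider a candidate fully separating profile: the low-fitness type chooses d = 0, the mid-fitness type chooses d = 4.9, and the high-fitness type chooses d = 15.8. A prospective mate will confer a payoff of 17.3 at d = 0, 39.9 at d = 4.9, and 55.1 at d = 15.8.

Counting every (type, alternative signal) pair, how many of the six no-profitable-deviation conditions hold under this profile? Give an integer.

High-fitness (own payoff 55.1 − 1.1×15.8 = 37.72): to d=0 gives 17.3 → no gain ✓; to d=4.9 gives 39.9 − 1.1×4.9 = 34.51 → no gain ✓.
Low-fitness (own payoff 17.3): to d=4.9 gives 39.9 − 9.0×4.9 = -4.2 → no gain ✓; to d=15.8 gives 55.1 − 9.0×15.8 = -87.1 → no gain ✓.
Mid-fitness (own payoff 39.9 − 2.5×4.9 = 27.65): to d=0 gives 17.3 → no gain ✓; to d=15.8 gives 55.1 − 2.5×15.8 = 15.6 → no gain ✓.
6 of the 6 constraints hold; this profile is a separating equilibrium.

6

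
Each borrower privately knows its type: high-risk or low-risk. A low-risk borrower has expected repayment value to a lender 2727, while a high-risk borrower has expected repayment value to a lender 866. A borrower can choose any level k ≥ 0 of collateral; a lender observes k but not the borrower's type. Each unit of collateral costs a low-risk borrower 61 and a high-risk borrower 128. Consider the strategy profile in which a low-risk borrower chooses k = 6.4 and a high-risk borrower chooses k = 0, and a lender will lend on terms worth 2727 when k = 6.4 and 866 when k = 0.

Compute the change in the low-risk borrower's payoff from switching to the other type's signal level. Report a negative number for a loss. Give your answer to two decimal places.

Playing k = 6.4 the low-risk borrower receives 2727 − 61 × 6.4 = 2336.6.
Deviating to k = 0 yields 866 instead.
Gain from deviating: 866 − 2336.6 = -1470.60.
The gain is negative, so the low-risk type's incentive-compatibility constraint is satisfied.

-1470.60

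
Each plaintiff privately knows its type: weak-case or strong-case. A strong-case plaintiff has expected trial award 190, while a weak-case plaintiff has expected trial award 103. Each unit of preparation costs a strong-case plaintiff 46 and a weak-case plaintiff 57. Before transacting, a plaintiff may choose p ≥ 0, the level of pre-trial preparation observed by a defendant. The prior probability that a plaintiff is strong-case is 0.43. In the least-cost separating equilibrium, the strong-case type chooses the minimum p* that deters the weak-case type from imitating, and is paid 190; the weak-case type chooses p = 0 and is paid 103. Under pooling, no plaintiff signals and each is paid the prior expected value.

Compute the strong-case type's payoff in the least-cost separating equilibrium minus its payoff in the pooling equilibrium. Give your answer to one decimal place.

Least-cost separating signal: p* solves 103 = 190 − 57·p*, so p* = (190 − 103)/57 ≈ 1.5263.
Strong-case type's separating payoff: 190 − 46 × p* = 190 − 46 × (190 − 103)/57 = 190 − 4002/57 ≈ 119.789.
Pooling payoff: 0.43 × 190 + 0.57 × 103 = 140.41.
Difference: 119.789 − 140.41 = -20.621, i.e. -20.6 to one decimal place.
The strong-case type would prefer the pooling outcome.

-20.6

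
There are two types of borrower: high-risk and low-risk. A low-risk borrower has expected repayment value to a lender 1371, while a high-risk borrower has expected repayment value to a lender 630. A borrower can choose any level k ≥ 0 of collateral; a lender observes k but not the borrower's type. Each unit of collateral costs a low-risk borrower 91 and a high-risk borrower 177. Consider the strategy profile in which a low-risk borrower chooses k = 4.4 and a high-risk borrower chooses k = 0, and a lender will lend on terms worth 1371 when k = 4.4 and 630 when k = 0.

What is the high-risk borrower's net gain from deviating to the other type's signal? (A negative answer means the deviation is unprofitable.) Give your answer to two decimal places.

Playing k = 0 the high-risk borrower receives 630.
Deviating to k = 4.4 brings payment 1371 at cost 177 × 4.4 = 778.8, netting 592.2.
Gain from deviating: 592.2 − 630 = -37.80.
The gain is negative, so the high-risk type's incentive-compatibility constraint is satisfied.

-37.80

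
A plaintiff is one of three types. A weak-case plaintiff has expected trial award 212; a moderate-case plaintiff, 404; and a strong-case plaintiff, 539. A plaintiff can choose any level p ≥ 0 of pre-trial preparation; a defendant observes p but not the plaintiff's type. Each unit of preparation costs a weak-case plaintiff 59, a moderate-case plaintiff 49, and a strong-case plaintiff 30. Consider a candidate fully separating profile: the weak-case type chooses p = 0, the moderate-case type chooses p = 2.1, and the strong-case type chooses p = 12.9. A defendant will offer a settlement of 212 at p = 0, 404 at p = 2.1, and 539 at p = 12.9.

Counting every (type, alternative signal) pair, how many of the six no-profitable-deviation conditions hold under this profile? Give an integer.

Weak-case (own payoff 212): to p=2.1 gives 404 − 59×2.1 = 280.1 → profitable ✗; to p=12.9 gives 539 − 59×12.9 = -222.1 → no gain ✓.
Strong-case (own payoff 539 − 30×12.9 = 152): to p=0 gives 212 → profitable ✗; to p=2.1 gives 404 − 30×2.1 = 341 → profitable ✗.
Moderate-case (own payoff 404 − 49×2.1 = 301.1): to p=0 gives 212 → no gain ✓; to p=12.9 gives 539 − 49×12.9 = -93.1 → no gain ✓.
3 of the 6 constraints hold; not an equilibrium.

3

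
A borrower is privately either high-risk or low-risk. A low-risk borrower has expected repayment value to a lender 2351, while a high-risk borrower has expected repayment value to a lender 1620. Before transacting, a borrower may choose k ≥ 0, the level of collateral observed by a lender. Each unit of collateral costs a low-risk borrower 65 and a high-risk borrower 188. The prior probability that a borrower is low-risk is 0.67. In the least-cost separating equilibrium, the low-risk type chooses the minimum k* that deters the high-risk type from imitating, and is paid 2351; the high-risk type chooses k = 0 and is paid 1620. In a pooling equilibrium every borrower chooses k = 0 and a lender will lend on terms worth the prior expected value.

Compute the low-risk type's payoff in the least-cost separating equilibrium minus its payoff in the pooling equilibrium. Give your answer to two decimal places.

-11.51

Least-cost separating signal: k* solves 1620 = 2351 − 188·k*, so k* = (2351 − 1620)/188 ≈ 3.8883.
Low-risk type's separating payoff: 2351 − 65 × k* = 2351 − 65 × (2351 − 1620)/188 = 2351 − 47515/188 ≈ 2098.2606.
Pooling payoff: 0.67 × 2351 + 0.33 × 1620 = 2109.77.
Difference: 2098.2606 − 2109.77 = -11.5094, i.e. -11.51 to two decimal places.
The low-risk type would prefer the pooling outcome.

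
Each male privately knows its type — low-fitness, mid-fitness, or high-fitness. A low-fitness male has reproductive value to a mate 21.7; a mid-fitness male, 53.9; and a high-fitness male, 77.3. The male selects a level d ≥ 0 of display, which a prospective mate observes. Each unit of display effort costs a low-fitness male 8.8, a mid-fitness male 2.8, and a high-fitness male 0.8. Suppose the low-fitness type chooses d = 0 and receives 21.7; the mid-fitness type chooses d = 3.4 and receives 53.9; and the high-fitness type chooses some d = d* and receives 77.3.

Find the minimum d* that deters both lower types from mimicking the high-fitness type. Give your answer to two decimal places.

11.76

Mid-fitness type (on-path payoff 53.9 − 2.8×3.4 = 44.38) won't mimic when 44.38 ≥ 77.3 − 2.8·d*, i.e. d* ≥ 11.76.
Low-fitness type (on-path payoff 21.7) won't mimic when 21.7 ≥ 77.3 − 8.8·d*, i.e. d* ≥ 6.32.
Both must hold, so d* = max(6.32, 11.76) = 11.76. The mid-fitness type's constraint binds.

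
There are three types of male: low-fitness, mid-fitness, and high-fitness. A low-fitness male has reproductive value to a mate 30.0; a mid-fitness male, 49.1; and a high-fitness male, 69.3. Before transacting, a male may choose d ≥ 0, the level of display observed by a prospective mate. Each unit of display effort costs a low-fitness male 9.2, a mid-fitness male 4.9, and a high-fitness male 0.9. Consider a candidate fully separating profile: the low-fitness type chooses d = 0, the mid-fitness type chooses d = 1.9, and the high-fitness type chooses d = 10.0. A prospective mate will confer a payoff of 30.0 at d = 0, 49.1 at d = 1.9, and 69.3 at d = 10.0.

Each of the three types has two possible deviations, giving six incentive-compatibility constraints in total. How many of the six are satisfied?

5

Mid-fitness (own payoff 49.1 − 4.9×1.9 = 39.79): to d=0 gives 30.0 → no gain ✓; to d=10.0 gives 69.3 − 4.9×10.0 = 20.3 → no gain ✓.
High-fitness (own payoff 69.3 − 0.9×10.0 = 60.3): to d=0 gives 30.0 → no gain ✓; to d=1.9 gives 49.1 − 0.9×1.9 = 47.39 → no gain ✓.
Low-fitness (own payoff 30.0): to d=1.9 gives 49.1 − 9.2×1.9 = 31.62 → profitable ✗; to d=10.0 gives 69.3 − 9.2×10.0 = -22.7 → no gain ✓.
5 of the 6 constraints hold; not an equilibrium.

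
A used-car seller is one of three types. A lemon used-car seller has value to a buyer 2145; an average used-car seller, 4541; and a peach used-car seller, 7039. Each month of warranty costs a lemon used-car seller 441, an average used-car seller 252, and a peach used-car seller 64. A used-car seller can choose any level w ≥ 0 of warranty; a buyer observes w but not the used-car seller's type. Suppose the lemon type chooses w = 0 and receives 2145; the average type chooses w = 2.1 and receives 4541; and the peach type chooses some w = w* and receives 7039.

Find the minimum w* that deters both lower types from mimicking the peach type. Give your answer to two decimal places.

Lemon type (on-path payoff 2145) won't mimic when 2145 ≥ 7039 − 441·w*, i.e. w* ≥ 11.10.
Average type (on-path payoff 4541 − 252×2.1 = 4011.8) won't mimic when 4011.8 ≥ 7039 − 252·w*, i.e. w* ≥ 12.01.
Both must hold, so w* = max(11.10, 12.01) = 12.01. The average type's constraint binds.

12.01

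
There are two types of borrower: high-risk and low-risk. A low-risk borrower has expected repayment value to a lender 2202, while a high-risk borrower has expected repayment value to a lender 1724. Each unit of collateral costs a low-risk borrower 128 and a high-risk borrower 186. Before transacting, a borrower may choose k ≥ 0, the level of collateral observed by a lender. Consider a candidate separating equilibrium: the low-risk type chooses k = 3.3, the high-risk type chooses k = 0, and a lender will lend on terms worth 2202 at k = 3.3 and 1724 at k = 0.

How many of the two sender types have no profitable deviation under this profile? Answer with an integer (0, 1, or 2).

Low-risk type: signal → 2202 − 128 × 3.3 = 1779.6; deviate to 0 → 1724. IC holds (1779.6 ≥ 1724).
High-risk type: stay at 0 → 1724; mimic → 2202 − 186 × 3.3 = 1588.2. IC holds (1724 ≥ 1588.2).
2 of 2 constraints hold, so this is a separating equilibrium.

2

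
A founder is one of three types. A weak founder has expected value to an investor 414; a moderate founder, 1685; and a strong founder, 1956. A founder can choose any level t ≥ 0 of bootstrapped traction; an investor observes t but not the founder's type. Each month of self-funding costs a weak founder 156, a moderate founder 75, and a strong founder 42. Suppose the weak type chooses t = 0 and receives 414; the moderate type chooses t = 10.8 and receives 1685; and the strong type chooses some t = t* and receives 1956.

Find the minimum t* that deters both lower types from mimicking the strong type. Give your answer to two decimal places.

14.41

Moderate type (on-path payoff 1685 − 75×10.8 = 875) won't mimic when 875 ≥ 1956 − 75·t*, i.e. t* ≥ 14.41.
Weak type (on-path payoff 414) won't mimic when 414 ≥ 1956 − 156·t*, i.e. t* ≥ 9.88.
Both must hold, so t* = max(9.88, 14.41) = 14.41. The moderate type's constraint binds.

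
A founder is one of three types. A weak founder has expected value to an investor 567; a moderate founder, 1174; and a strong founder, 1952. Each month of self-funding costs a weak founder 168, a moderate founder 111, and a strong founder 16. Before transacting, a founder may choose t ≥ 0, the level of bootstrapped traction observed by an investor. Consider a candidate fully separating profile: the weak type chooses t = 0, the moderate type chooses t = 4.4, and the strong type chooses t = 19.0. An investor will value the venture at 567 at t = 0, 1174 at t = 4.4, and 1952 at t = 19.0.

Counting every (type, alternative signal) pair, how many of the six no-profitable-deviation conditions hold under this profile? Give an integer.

6

Moderate (own payoff 1174 − 111×4.4 = 685.6): to t=0 gives 567 → no gain ✓; to t=19.0 gives 1952 − 111×19.0 = -157 → no gain ✓.
Strong (own payoff 1952 − 16×19.0 = 1648): to t=0 gives 567 → no gain ✓; to t=4.4 gives 1174 − 16×4.4 = 1103.6 → no gain ✓.
Weak (own payoff 567): to t=4.4 gives 1174 − 168×4.4 = 434.8 → no gain ✓; to t=19.0 gives 1952 − 168×19.0 = -1240 → no gain ✓.
6 of the 6 constraints hold; this profile is a separating equilibrium.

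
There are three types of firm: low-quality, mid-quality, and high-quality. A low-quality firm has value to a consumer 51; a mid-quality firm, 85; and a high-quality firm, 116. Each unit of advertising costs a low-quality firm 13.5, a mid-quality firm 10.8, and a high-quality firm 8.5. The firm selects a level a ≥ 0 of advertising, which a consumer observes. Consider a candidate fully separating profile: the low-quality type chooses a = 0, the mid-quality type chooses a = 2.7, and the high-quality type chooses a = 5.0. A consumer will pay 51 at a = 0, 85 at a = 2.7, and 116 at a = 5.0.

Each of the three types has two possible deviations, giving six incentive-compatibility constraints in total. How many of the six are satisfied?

High-quality (own payoff 116 − 8.5×5.0 = 73.5): to a=0 gives 51 → no gain ✓; to a=2.7 gives 85 − 8.5×2.7 = 62.05 → no gain ✓.
Mid-quality (own payoff 85 − 10.8×2.7 = 55.84): to a=0 gives 51 → no gain ✓; to a=5.0 gives 116 − 10.8×5.0 = 62 → profitable ✗.
Low-quality (own payoff 51): to a=2.7 gives 85 − 13.5×2.7 = 48.55 → no gain ✓; to a=5.0 gives 116 − 13.5×5.0 = 48.5 → no gain ✓.
5 of the 6 constraints hold; not an equilibrium.

5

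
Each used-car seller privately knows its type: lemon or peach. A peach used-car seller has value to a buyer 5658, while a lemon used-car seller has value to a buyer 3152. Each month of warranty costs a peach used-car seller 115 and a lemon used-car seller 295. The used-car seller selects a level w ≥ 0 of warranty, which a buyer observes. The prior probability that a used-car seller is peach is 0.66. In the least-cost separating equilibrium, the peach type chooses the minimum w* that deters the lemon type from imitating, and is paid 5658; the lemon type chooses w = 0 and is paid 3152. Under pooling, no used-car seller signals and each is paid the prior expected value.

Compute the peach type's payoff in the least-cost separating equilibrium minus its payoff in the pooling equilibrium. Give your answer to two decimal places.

-124.88

Least-cost separating signal: w* solves 3152 = 5658 − 295·w*, so w* = (5658 − 3152)/295 ≈ 8.4949.
Peach type's separating payoff: 5658 − 115 × w* = 5658 − 115 × (5658 − 3152)/295 = 5658 − 288190/295 ≈ 4681.0847.
Pooling payoff: 0.66 × 5658 + 0.34 × 3152 = 4805.96.
Difference: 4681.0847 − 4805.96 = -124.8753, i.e. -124.88 to two decimal places.
The peach type would prefer the pooling outcome.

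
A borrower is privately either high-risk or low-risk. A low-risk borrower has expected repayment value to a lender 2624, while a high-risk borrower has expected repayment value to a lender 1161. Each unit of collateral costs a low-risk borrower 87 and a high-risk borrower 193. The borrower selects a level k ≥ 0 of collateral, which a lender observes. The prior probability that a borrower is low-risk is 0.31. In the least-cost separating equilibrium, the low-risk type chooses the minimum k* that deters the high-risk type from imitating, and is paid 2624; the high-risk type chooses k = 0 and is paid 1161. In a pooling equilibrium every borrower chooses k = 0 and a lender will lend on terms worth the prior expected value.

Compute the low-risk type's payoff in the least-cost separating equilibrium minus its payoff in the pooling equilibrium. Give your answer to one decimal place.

350.0

Least-cost separating signal: k* solves 1161 = 2624 − 193·k*, so k* = (2624 − 1161)/193 ≈ 7.5803.
Low-risk type's separating payoff: 2624 − 87 × k* = 2624 − 87 × (2624 − 1161)/193 = 2624 − 127281/193 ≈ 1964.513.
Pooling payoff: 0.31 × 2624 + 0.69 × 1161 = 1614.53.
Difference: 1964.513 − 1614.53 = 349.983, i.e. 350.0 to one decimal place.
The low-risk type prefers to separate.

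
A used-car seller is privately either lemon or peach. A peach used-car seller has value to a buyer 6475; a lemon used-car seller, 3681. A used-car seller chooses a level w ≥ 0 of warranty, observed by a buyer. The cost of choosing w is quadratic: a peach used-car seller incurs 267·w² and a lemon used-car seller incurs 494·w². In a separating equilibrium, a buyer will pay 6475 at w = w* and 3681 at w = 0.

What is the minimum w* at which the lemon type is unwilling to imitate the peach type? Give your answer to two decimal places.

The lemon type at w = 0 receives 3681; imitating at w* yields 6475 − 494·w*².
Indifference: 3681 = 6475 − 494·w*², so w*² = (6475 − 3681) / 494 ≈ 5.6559.
w* = √5.6559 ≈ 2.38.

2.38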